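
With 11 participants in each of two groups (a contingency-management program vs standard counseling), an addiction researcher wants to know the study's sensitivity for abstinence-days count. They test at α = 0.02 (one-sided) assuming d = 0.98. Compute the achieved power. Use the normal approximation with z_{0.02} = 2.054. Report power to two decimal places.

power ≈ 0.60

For two equal groups, power = Φ(d·√(n/2) − z_{α}).
d·√(n/2) = 0.98 × √(11/2) = 0.98 × 2.345 = 2.298.
z_β = 2.298 − 2.054 = 0.244.
Power = Φ(0.244) = 0.597.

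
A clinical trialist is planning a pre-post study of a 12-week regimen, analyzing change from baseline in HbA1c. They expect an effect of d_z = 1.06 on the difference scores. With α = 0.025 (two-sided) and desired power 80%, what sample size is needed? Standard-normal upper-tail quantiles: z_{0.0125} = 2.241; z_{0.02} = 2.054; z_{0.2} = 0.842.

For a paired (one-sample on differences) test: n = ((z_{α/2} + z_β) / d)².
z_{α/2} + z_β = 2.241 + 0.842 = 3.083.
n = (3.083 / 1.06)² = 2.908² = 8.46.
Round up.

n = 9 pairs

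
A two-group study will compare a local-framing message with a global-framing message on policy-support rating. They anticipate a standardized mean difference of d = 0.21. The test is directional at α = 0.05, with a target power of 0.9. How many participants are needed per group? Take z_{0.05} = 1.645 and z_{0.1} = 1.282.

n = 389 per group

For two independent groups with equal n: n = 2·((z_{α} + z_β) / d)².
z_{α} + z_β = 1.645 + 1.282 = 2.927.
n = 2 × (2.927 / 0.21)² = 2 × 13.938² = 2 × 194.27 = 388.5.
Round up to the next whole participant.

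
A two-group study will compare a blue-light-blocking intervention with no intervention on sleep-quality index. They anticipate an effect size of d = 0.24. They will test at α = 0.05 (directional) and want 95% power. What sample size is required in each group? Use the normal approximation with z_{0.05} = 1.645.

n = 376 per group

For two independent groups with equal n: n = 2·((z_{α} + z_β) / d)².
z_{α} + z_β = 1.645 + 1.645 = 3.290.
n = 2 × (3.290 / 0.24)² = 2 × 13.708² = 2 × 187.92 = 375.8.
Round up to the next whole participant.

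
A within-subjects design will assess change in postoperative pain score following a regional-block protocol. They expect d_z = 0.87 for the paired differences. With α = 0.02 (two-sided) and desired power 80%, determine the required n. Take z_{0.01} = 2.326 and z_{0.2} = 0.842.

For a paired (one-sample on differences) test: n = ((z_{α/2} + z_β) / d)².
z_{α/2} + z_β = 2.326 + 0.842 = 3.168.
n = (3.168 / 0.87)² = 3.641² = 13.26.
Round up.

n = 14 pairs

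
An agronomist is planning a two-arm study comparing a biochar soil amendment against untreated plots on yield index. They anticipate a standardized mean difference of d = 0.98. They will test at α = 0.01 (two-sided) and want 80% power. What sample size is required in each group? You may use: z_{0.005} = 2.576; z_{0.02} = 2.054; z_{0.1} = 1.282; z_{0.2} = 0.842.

For two independent groups with equal n: n = 2·((z_{α/2} + z_β) / d)².
z_{α/2} + z_β = 2.576 + 0.842 = 3.418.
n = 2 × (3.418 / 0.98)² = 2 × 3.488² = 2 × 12.16 = 24.3.
Round up to the next whole participant.

n = 25 per group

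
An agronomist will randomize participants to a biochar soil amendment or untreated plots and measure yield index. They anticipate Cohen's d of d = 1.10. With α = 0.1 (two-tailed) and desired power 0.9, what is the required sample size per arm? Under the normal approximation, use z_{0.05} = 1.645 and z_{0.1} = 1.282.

For two independent groups with equal n: n = 2·((z_{α/2} + z_β) / d)².
z_{α/2} + z_β = 1.645 + 1.282 = 2.927.
n = 2 × (2.927 / 1.10)² = 2 × 2.661² = 2 × 7.08 = 14.2.
Round up to the next whole participant.

n = 15 per group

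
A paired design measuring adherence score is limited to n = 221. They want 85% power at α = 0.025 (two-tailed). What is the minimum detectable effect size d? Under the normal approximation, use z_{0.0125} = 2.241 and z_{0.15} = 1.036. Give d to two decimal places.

d_min ≈ 0.22

For a single sample (or paired design) of n = 221: d_min = (z_{α/2} + z_β)/√n.
z-sum = 2.241 + 1.036 = 3.277.
d_min = 3.277 / √221 = 3.277 / 14.866 = 0.220.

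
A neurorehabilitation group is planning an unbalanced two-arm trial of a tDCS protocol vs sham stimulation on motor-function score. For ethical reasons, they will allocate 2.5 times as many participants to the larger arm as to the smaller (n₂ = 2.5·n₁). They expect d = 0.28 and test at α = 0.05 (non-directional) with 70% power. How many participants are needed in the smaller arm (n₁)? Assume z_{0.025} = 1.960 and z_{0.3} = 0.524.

n₁ = 111

With allocation ratio k = n₂/n₁ = 2.5, Var(x̄₁−x̄₂) = σ²(1/n₁ + 1/(k·n₁)) = σ²·(k+1)/(k·n₁).
So n₁ = (1 + 1/k)·((z_{α/2} + z_β)/d)² = 1.400 × (2.484/0.28)².
n₁ = 1.400 × 78.70 = 110.2.
Round up: n₁ = 111, giving n₂ = ⌈2.5 × 111⌉ = ⌈277.5⌉ = 278.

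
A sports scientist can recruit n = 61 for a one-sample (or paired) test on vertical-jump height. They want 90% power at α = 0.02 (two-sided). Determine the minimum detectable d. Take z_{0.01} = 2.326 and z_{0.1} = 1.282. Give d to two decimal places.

For a single sample (or paired design) of n = 61: d_min = (z_{α/2} + z_β)/√n.
z-sum = 2.326 + 1.282 = 3.608.
d_min = 3.608 / √61 = 3.608 / 7.810 = 0.462.

d_min ≈ 0.46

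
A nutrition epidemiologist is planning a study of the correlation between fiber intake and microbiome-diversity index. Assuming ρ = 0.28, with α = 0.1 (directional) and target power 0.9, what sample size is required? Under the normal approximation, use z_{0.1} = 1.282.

Fisher's z: C = ½·ln((1+r)/(1−r)) = ½·ln(1.7778) = 0.2877.
n = ((z_{α} + z_β)/C)² + 3.
(1.282 + 1.282) / 0.2877 = 2.564 / 0.2877 = 8.912.
n = 8.912² + 3 = 79.42 + 3 = 82.4.
Round up.

n = 83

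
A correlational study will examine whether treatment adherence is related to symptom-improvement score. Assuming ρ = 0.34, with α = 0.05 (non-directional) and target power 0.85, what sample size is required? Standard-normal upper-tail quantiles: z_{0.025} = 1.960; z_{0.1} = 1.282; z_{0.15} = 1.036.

Fisher's z: C = ½·ln((1+r)/(1−r)) = ½·ln(2.0303) = 0.3541.
n = ((z_{α/2} + z_β)/C)² + 3.
(1.960 + 1.036) / 0.3541 = 2.996 / 0.3541 = 8.461.
n = 8.461² + 3 = 71.59 + 3 = 74.6.
Round up.

n = 75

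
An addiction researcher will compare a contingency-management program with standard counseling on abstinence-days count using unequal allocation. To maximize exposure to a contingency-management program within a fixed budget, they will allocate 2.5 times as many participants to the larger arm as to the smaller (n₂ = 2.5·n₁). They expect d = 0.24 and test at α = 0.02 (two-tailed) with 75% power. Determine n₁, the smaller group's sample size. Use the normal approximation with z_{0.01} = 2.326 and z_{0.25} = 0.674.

With allocation ratio k = n₂/n₁ = 2.5, Var(x̄₁−x̄₂) = σ²(1/n₁ + 1/(k·n₁)) = σ²·(k+1)/(k·n₁).
So n₁ = (1 + 1/k)·((z_{α/2} + z_β)/d)² = 1.400 × (3.000/0.24)².
n₁ = 1.400 × 156.25 = 218.8.
Round up: n₁ = 219, giving n₂ = ⌈2.5 × 219⌉ = ⌈547.5⌉ = 548.

n₁ = 219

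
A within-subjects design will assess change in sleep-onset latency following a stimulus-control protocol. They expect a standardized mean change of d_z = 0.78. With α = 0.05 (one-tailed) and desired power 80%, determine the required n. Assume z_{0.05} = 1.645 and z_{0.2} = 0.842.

n = 11 pairs

For a paired (one-sample on differences) test: n = ((z_{α} + z_β) / d)².
z_{α} + z_β = 1.645 + 0.842 = 2.487.
n = (2.487 / 0.78)² = 3.188² = 10.17.
Round up.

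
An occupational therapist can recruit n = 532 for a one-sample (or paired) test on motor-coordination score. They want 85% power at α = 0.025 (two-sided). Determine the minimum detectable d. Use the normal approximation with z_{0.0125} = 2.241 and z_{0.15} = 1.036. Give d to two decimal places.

d_min ≈ 0.14

For a single sample (or paired design) of n = 532: d_min = (z_{α/2} + z_β)/√n.
z-sum = 2.241 + 1.036 = 3.277.
d_min = 3.277 / √532 = 3.277 / 23.065 = 0.142.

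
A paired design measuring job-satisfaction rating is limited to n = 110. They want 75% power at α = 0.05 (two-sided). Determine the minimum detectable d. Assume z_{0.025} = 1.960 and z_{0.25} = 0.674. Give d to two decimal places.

d_min ≈ 0.25

For a single sample (or paired design) of n = 110: d_min = (z_{α/2} + z_β)/√n.
z-sum = 1.960 + 0.674 = 2.634.
d_min = 2.634 / √110 = 2.634 / 10.488 = 0.251.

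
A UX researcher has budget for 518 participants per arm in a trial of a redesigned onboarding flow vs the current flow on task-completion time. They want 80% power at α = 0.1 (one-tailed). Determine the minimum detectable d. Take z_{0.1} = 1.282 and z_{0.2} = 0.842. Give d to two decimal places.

For two independent groups of n = 518 each: d_min = (z_{α} + z_β)·√(2/n).
z-sum = 1.282 + 0.842 = 2.124.
d_min = 2.124 × √(2/518) = 2.124 × 0.0621 = 0.132.

d_min ≈ 0.13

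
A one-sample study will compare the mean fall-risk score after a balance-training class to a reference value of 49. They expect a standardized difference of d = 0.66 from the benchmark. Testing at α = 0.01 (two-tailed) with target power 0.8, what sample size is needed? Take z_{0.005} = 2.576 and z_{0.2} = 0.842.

For a one-sample test: n = ((z_{α/2} + z_β) / d)².
z_{α/2} + z_β = 2.576 + 0.842 = 3.418.
n = (3.418 / 0.66)² = 5.179² = 26.82.
Round up.

n = 27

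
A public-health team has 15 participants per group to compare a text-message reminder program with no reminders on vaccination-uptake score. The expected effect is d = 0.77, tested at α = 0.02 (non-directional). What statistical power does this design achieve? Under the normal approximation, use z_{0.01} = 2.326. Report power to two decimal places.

power ≈ 0.41

For two equal groups, power = Φ(d·√(n/2) − z_{α/2}).
d·√(n/2) = 0.77 × √(15/2) = 0.77 × 2.739 = 2.109.
z_β = 2.109 − 2.326 = -0.217.
Power = Φ(-0.217) = 0.414.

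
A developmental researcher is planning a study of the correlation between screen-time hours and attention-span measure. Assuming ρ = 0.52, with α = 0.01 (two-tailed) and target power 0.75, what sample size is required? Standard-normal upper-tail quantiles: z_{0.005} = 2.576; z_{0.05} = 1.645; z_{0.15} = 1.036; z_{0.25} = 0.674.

n = 35

Fisher's z: C = ½·ln((1+r)/(1−r)) = ½·ln(3.1667) = 0.5763.
n = ((z_{α/2} + z_β)/C)² + 3.
(2.576 + 0.674) / 0.5763 = 3.250 / 0.5763 = 5.639.
n = 5.639² + 3 = 31.80 + 3 = 34.8.
Round up.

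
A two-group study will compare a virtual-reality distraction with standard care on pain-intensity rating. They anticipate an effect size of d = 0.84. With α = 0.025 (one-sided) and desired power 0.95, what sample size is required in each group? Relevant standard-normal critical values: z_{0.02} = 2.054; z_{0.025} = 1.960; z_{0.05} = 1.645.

For two independent groups with equal n: n = 2·((z_{α} + z_β) / d)².
z_{α} + z_β = 1.960 + 1.645 = 3.605.
n = 2 × (3.605 / 0.84)² = 2 × 4.292² = 2 × 18.42 = 36.8.
Round up to the next whole participant.

n = 37 per group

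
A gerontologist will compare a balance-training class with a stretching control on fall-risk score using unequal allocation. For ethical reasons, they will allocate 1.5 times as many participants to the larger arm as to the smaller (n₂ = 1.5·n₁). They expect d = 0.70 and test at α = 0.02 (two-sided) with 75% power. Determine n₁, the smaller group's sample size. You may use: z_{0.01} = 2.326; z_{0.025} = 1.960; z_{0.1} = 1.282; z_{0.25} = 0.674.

n₁ = 31

With allocation ratio k = n₂/n₁ = 1.5, Var(x̄₁−x̄₂) = σ²(1/n₁ + 1/(k·n₁)) = σ²·(k+1)/(k·n₁).
So n₁ = (1 + 1/k)·((z_{α/2} + z_β)/d)² = 1.667 × (3.000/0.70)².
n₁ = 1.667 × 18.37 = 30.6.
Round up: n₁ = 31, giving n₂ = ⌈1.5 × 31⌉ = ⌈46.5⌉ = 47.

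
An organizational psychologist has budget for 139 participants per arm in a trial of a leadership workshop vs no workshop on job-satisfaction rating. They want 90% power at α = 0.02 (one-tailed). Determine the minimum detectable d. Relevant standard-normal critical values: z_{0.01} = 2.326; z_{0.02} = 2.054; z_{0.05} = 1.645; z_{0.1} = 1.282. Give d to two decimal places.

d_min ≈ 0.40

For two independent groups of n = 139 each: d_min = (z_{α} + z_β)·√(2/n).
z-sum = 2.054 + 1.282 = 3.336.
d_min = 3.336 × √(2/139) = 3.336 × 0.1200 = 0.400.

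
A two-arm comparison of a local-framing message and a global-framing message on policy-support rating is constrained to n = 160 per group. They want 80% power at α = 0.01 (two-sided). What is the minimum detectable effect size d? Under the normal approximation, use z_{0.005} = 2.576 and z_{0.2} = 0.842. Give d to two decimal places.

d_min ≈ 0.38

For two independent groups of n = 160 each: d_min = (z_{α/2} + z_β)·√(2/n).
z-sum = 2.576 + 0.842 = 3.418.
d_min = 3.418 × √(2/160) = 3.418 × 0.1118 = 0.382.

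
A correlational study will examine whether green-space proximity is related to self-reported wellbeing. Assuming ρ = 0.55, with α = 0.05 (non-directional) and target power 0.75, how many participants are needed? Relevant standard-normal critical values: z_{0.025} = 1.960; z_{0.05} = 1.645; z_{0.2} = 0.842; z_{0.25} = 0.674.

Fisher's z: C = ½·ln((1+r)/(1−r)) = ½·ln(3.4444) = 0.6184.
n = ((z_{α/2} + z_β)/C)² + 3.
(1.960 + 0.674) / 0.6184 = 2.634 / 0.6184 = 4.259.
n = 4.259² + 3 = 18.14 + 3 = 21.1.
Round up.

n = 22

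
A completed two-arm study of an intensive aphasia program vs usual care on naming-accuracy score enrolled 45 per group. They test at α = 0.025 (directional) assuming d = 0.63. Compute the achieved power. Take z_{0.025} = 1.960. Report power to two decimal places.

For two equal groups, power = Φ(d·√(n/2) − z_{α}).
d·√(n/2) = 0.63 × √(45/2) = 0.63 × 4.743 = 2.988.
z_β = 2.988 − 1.960 = 1.028.
Power = Φ(1.028) = 0.848.

power ≈ 0.85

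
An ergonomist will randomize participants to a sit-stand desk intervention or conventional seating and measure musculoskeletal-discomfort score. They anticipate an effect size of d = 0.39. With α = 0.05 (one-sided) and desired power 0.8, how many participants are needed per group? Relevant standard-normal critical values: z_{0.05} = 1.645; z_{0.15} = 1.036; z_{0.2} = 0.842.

For two independent groups with equal n: n = 2·((z_{α} + z_β) / d)².
z_{α} + z_β = 1.645 + 0.842 = 2.487.
n = 2 × (2.487 / 0.39)² = 2 × 6.377² = 2 × 40.67 = 81.3.
Round up to the next whole participant.

n = 82 per group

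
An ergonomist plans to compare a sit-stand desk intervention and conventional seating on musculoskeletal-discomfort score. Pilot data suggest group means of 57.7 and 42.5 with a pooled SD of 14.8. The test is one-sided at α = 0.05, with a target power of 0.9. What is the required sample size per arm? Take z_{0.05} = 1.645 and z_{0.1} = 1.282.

Cohen's d = |M₁ − M₂| / SD_pooled = |57.7 − 42.5| / 14.8 = 15.2 / 14.8 = 1.027.
For two independent groups with equal n: n = 2·((z_{α} + z_β) / d)².
z_{α} + z_β = 1.645 + 1.282 = 2.927.
n = 2 × (2.927 / 1.027)² = 2 × 2.850² = 2 × 8.12 = 16.2.
Round up to the next whole participant.

n = 17 per group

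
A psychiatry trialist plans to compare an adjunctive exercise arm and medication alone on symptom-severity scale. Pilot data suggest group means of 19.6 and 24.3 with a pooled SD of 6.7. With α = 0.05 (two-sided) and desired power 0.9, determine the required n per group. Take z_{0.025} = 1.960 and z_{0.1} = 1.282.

Cohen's d = |M₁ − M₂| / SD_pooled = |19.6 − 24.3| / 6.7 = 4.7 / 6.7 = 0.701.
For two independent groups with equal n: n = 2·((z_{α/2} + z_β) / d)².
z_{α/2} + z_β = 1.960 + 1.282 = 3.242.
n = 2 × (3.242 / 0.701)² = 2 × 4.625² = 2 × 21.39 = 42.8.
Round up to the next whole participant.

n = 43 per group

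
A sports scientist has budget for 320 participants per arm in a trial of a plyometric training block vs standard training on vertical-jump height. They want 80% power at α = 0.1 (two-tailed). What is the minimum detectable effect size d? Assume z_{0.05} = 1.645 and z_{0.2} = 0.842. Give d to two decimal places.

d_min ≈ 0.20

For two independent groups of n = 320 each: d_min = (z_{α/2} + z_β)·√(2/n).
z-sum = 1.645 + 0.842 = 2.487.
d_min = 2.487 × √(2/320) = 2.487 × 0.0791 = 0.197.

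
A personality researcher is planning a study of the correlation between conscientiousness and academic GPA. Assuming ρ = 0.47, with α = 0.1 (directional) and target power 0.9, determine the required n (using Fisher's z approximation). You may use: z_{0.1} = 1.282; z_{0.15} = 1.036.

n = 29

Fisher's z: C = ½·ln((1+r)/(1−r)) = ½·ln(2.7736) = 0.5101.
n = ((z_{α} + z_β)/C)² + 3.
(1.282 + 1.282) / 0.5101 = 2.564 / 0.5101 = 5.026.
n = 5.026² + 3 = 25.27 + 3 = 28.3.
Round up.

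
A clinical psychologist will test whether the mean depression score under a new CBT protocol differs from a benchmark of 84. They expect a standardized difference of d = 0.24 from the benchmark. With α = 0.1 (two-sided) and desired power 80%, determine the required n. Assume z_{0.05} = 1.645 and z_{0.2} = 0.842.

n = 108

For a one-sample test: n = ((z_{α/2} + z_β) / d)².
z_{α/2} + z_β = 1.645 + 0.842 = 2.487.
n = (2.487 / 0.24)² = 10.363² = 107.38.
Round up.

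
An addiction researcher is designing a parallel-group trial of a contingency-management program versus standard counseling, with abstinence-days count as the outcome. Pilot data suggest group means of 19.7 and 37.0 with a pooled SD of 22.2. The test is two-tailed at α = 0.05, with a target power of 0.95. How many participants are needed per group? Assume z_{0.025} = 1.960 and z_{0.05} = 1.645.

n = 43 per group

Cohen's d = |M₁ − M₂| / SD_pooled = |19.7 − 37.0| / 22.2 = 17.3 / 22.2 = 0.779.
For two independent groups with equal n: n = 2·((z_{α/2} + z_β) / d)².
z_{α/2} + z_β = 1.960 + 1.645 = 3.605.
n = 2 × (3.605 / 0.779)² = 2 × 4.628² = 2 × 21.42 = 42.8.
Round up to the next whole participant.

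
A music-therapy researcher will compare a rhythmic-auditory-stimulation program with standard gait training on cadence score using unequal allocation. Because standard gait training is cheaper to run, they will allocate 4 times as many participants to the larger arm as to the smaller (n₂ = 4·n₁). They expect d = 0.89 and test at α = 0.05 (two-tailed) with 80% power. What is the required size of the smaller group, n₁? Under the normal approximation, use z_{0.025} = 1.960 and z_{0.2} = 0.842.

n₁ = 13

With allocation ratio k = n₂/n₁ = 4, Var(x̄₁−x̄₂) = σ²(1/n₁ + 1/(k·n₁)) = σ²·(k+1)/(k·n₁).
So n₁ = (1 + 1/k)·((z_{α/2} + z_β)/d)² = 1.250 × (2.802/0.89)².
n₁ = 1.250 × 9.91 = 12.4.
Round up: n₁ = 13, giving n₂ = 4 × 13 = 52.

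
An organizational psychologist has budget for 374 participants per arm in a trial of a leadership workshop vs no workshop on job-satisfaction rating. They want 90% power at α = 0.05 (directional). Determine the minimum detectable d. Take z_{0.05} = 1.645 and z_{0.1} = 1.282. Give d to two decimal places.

For two independent groups of n = 374 each: d_min = (z_{α} + z_β)·√(2/n).
z-sum = 1.645 + 1.282 = 2.927.
d_min = 2.927 × √(2/374) = 2.927 × 0.0731 = 0.214.

d_min ≈ 0.21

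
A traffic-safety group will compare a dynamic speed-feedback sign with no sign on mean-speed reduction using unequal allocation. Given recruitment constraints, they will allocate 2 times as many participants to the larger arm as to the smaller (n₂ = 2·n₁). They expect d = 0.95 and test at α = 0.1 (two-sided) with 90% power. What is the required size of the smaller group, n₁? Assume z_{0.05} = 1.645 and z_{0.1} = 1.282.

n₁ = 15

With allocation ratio k = n₂/n₁ = 2, Var(x̄₁−x̄₂) = σ²(1/n₁ + 1/(k·n₁)) = σ²·(k+1)/(k·n₁).
So n₁ = (1 + 1/k)·((z_{α/2} + z_β)/d)² = 1.500 × (2.927/0.95)².
n₁ = 1.500 × 9.49 = 14.2.
Round up: n₁ = 15, giving n₂ = 2 × 15 = 30.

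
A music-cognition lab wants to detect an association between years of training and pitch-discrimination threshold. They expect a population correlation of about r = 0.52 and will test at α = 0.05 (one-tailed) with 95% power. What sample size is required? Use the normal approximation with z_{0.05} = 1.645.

Fisher's z: C = ½·ln((1+r)/(1−r)) = ½·ln(3.1667) = 0.5763.
n = ((z_{α} + z_β)/C)² + 3.
(1.645 + 1.645) / 0.5763 = 3.290 / 0.5763 = 5.709.
n = 5.709² + 3 = 32.59 + 3 = 35.6.
Round up.

n = 36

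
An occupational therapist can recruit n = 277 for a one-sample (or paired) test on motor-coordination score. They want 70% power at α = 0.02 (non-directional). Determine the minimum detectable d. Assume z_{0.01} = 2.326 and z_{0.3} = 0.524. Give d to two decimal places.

For a single sample (or paired design) of n = 277: d_min = (z_{α/2} + z_β)/√n.
z-sum = 2.326 + 0.524 = 2.850.
d_min = 2.850 / √277 = 2.850 / 16.643 = 0.171.

d_min ≈ 0.17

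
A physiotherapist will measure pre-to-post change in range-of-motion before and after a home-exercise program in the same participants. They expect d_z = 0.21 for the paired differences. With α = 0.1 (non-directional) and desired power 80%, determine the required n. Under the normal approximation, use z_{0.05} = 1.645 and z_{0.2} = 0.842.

For a paired (one-sample on differences) test: n = ((z_{α/2} + z_β) / d)².
z_{α/2} + z_β = 1.645 + 0.842 = 2.487.
n = (2.487 / 0.21)² = 11.843² = 140.25.
Round up.

n = 141 pairs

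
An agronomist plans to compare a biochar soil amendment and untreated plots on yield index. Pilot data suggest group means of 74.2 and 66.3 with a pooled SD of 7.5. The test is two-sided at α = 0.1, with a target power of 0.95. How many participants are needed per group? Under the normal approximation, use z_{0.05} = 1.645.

Cohen's d = |M₁ − M₂| / SD_pooled = |74.2 − 66.3| / 7.5 = 7.9 / 7.5 = 1.053.
For two independent groups with equal n: n = 2·((z_{α/2} + z_β) / d)².
z_{α/2} + z_β = 1.645 + 1.645 = 3.290.
n = 2 × (3.290 / 1.053)² = 2 × 3.124² = 2 × 9.76 = 19.5.
Round up to the next whole participant.

n = 20 per group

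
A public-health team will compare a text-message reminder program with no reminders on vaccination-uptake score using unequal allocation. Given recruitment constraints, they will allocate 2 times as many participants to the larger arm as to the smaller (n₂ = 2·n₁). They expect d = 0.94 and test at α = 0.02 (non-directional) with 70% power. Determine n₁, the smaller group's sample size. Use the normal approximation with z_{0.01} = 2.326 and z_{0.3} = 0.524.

With allocation ratio k = n₂/n₁ = 2, Var(x̄₁−x̄₂) = σ²(1/n₁ + 1/(k·n₁)) = σ²·(k+1)/(k·n₁).
So n₁ = (1 + 1/k)·((z_{α/2} + z_β)/d)² = 1.500 × (2.850/0.94)².
n₁ = 1.500 × 9.19 = 13.8.
Round up: n₁ = 14, giving n₂ = 2 × 14 = 28.

n₁ = 14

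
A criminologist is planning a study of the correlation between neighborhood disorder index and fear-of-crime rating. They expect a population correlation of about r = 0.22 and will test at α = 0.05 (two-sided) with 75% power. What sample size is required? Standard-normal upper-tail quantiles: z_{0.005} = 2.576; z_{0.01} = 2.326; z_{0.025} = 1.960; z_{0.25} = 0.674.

Fisher's z: C = ½·ln((1+r)/(1−r)) = ½·ln(1.5641) = 0.2237.
n = ((z_{α/2} + z_β)/C)² + 3.
(1.960 + 0.674) / 0.2237 = 2.634 / 0.2237 = 11.775.
n = 11.775² + 3 = 138.64 + 3 = 141.6.
Round up.

n = 142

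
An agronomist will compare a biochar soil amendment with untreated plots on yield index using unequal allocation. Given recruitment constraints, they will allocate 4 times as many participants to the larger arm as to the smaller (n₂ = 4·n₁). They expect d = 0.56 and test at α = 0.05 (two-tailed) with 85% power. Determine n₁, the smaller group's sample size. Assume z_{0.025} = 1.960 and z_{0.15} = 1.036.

n₁ = 36

With allocation ratio k = n₂/n₁ = 4, Var(x̄₁−x̄₂) = σ²(1/n₁ + 1/(k·n₁)) = σ²·(k+1)/(k·n₁).
So n₁ = (1 + 1/k)·((z_{α/2} + z_β)/d)² = 1.250 × (2.996/0.56)².
n₁ = 1.250 × 28.62 = 35.8.
Round up: n₁ = 36, giving n₂ = 4 × 36 = 144.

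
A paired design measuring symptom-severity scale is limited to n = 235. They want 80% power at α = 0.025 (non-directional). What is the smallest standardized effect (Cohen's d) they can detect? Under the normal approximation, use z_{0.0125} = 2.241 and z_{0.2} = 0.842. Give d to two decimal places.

For a single sample (or paired design) of n = 235: d_min = (z_{α/2} + z_β)/√n.
z-sum = 2.241 + 0.842 = 3.083.
d_min = 3.083 / √235 = 3.083 / 15.330 = 0.201.

d_min ≈ 0.20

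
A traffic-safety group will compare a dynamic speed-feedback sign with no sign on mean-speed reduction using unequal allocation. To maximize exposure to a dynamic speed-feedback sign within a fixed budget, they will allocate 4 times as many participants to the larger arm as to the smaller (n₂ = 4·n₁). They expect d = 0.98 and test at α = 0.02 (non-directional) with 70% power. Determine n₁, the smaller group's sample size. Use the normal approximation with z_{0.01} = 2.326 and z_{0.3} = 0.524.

n₁ = 11

With allocation ratio k = n₂/n₁ = 4, Var(x̄₁−x̄₂) = σ²(1/n₁ + 1/(k·n₁)) = σ²·(k+1)/(k·n₁).
So n₁ = (1 + 1/k)·((z_{α/2} + z_β)/d)² = 1.250 × (2.850/0.98)².
n₁ = 1.250 × 8.46 = 10.6.
Round up: n₁ = 11, giving n₂ = 4 × 11 = 44.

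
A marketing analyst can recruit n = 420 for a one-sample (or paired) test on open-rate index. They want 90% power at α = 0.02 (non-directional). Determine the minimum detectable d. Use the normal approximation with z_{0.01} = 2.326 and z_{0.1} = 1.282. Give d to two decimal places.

d_min ≈ 0.18

For a single sample (or paired design) of n = 420: d_min = (z_{α/2} + z_β)/√n.
z-sum = 2.326 + 1.282 = 3.608.
d_min = 3.608 / √420 = 3.608 / 20.494 = 0.176.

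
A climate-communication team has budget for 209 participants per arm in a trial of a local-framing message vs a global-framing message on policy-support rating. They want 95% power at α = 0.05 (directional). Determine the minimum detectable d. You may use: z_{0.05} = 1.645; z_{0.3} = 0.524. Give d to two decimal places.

d_min ≈ 0.32

For two independent groups of n = 209 each: d_min = (z_{α} + z_β)·√(2/n).
z-sum = 1.645 + 1.645 = 3.290.
d_min = 3.290 × √(2/209) = 3.290 × 0.0978 = 0.322.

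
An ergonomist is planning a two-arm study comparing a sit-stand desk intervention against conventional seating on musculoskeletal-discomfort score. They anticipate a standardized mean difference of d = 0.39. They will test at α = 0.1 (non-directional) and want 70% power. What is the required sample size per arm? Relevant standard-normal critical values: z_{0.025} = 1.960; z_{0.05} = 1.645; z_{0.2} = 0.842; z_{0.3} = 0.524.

n = 62 per group

For two independent groups with equal n: n = 2·((z_{α/2} + z_β) / d)².
z_{α/2} + z_β = 1.645 + 0.524 = 2.169.
n = 2 × (2.169 / 0.39)² = 2 × 5.562² = 2 × 30.93 = 61.9.
Round up to the next whole participant.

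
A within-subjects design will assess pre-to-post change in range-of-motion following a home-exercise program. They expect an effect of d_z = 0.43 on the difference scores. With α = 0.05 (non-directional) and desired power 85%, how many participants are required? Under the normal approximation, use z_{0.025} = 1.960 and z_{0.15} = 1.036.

For a paired (one-sample on differences) test: n = ((z_{α/2} + z_β) / d)².
z_{α/2} + z_β = 1.960 + 1.036 = 2.996.
n = (2.996 / 0.43)² = 6.967² = 48.55.
Round up.

n = 49 pairs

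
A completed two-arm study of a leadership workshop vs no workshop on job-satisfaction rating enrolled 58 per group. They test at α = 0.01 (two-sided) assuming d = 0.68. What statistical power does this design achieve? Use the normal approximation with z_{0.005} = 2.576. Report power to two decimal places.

power ≈ 0.86

For two equal groups, power = Φ(d·√(n/2) − z_{α/2}).
d·√(n/2) = 0.68 × √(58/2) = 0.68 × 5.385 = 3.662.
z_β = 3.662 − 2.576 = 1.086.
Power = Φ(1.086) = 0.861.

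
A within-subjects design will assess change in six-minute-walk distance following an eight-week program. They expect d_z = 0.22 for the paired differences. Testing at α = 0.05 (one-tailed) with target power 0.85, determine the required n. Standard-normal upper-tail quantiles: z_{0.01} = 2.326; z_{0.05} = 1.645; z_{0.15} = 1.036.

n = 149 pairs

For a paired (one-sample on differences) test: n = ((z_{α} + z_β) / d)².
z_{α} + z_β = 1.645 + 1.036 = 2.681.
n = (2.681 / 0.22)² = 12.186² = 148.51.
Round up.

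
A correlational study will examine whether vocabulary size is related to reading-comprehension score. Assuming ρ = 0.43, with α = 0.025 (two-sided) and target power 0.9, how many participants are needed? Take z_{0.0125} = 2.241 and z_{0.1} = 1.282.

n = 62

Fisher's z: C = ½·ln((1+r)/(1−r)) = ½·ln(2.5088) = 0.4599.
n = ((z_{α/2} + z_β)/C)² + 3.
(2.241 + 1.282) / 0.4599 = 3.523 / 0.4599 = 7.660.
n = 7.660² + 3 = 58.68 + 3 = 61.7.
Round up.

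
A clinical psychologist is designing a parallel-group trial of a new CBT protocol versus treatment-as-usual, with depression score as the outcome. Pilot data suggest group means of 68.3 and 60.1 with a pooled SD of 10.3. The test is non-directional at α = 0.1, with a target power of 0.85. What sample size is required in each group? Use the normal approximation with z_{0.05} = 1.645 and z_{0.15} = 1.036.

Cohen's d = |M₁ − M₂| / SD_pooled = |68.3 − 60.1| / 10.3 = 8.2 / 10.3 = 0.796.
For two independent groups with equal n: n = 2·((z_{α/2} + z_β) / d)².
z_{α/2} + z_β = 1.645 + 1.036 = 2.681.
n = 2 × (2.681 / 0.796)² = 2 × 3.368² = 2 × 11.34 = 22.7.
Round up to the next whole participant.

n = 23 per group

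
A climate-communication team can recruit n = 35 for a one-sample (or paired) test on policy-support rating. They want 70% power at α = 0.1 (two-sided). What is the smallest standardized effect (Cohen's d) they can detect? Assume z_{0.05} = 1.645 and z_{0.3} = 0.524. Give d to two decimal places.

For a single sample (or paired design) of n = 35: d_min = (z_{α/2} + z_β)/√n.
z-sum = 1.645 + 0.524 = 2.169.
d_min = 2.169 / √35 = 2.169 / 5.916 = 0.367.

d_min ≈ 0.37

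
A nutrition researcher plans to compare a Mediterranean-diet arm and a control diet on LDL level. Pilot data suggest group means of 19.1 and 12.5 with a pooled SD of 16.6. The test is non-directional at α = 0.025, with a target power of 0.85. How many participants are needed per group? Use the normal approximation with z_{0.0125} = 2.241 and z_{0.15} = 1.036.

Cohen's d = |M₁ − M₂| / SD_pooled = |19.1 − 12.5| / 16.6 = 6.6 / 16.6 = 0.398.
For two independent groups with equal n: n = 2·((z_{α/2} + z_β) / d)².
z_{α/2} + z_β = 2.241 + 1.036 = 3.277.
n = 2 × (3.277 / 0.398)² = 2 × 8.234² = 2 × 67.79 = 135.6.
Round up to the next whole participant.

n = 136 per group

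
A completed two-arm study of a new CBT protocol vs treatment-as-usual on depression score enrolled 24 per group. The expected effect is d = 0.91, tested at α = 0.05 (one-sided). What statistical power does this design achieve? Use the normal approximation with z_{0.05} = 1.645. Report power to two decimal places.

power ≈ 0.93

For two equal groups, power = Φ(d·√(n/2) − z_{α}).
d·√(n/2) = 0.91 × √(24/2) = 0.91 × 3.464 = 3.152.
z_β = 3.152 − 1.645 = 1.507.
Power = Φ(1.507) = 0.934.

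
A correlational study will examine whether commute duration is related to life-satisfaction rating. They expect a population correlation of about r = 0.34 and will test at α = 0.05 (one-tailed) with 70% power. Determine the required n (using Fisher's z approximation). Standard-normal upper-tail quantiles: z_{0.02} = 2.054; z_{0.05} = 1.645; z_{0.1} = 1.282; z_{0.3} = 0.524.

Fisher's z: C = ½·ln((1+r)/(1−r)) = ½·ln(2.0303) = 0.3541.
n = ((z_{α} + z_β)/C)² + 3.
(1.645 + 0.524) / 0.3541 = 2.169 / 0.3541 = 6.125.
n = 6.125² + 3 = 37.52 + 3 = 40.5.
Round up.

n = 41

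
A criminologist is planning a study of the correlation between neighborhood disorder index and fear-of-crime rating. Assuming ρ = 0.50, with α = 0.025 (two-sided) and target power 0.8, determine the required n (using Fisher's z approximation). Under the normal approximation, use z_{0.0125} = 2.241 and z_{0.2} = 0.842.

n = 35

Fisher's z: C = ½·ln((1+r)/(1−r)) = ½·ln(3.0000) = 0.5493.
n = ((z_{α/2} + z_β)/C)² + 3.
(2.241 + 0.842) / 0.5493 = 3.083 / 0.5493 = 5.613.
n = 5.613² + 3 = 31.50 + 3 = 34.5.
Round up.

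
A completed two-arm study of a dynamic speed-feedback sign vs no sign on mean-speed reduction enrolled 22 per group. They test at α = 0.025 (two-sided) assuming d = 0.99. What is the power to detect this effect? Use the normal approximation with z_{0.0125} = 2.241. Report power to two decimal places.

For two equal groups, power = Φ(d·√(n/2) − z_{α/2}).
d·√(n/2) = 0.99 × √(22/2) = 0.99 × 3.317 = 3.283.
z_β = 3.283 − 2.241 = 1.042.
Power = Φ(1.042) = 0.851.

power ≈ 0.85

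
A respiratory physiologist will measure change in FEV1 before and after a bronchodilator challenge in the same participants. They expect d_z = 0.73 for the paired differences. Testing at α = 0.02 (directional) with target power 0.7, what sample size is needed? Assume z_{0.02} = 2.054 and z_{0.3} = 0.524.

For a paired (one-sample on differences) test: n = ((z_{α} + z_β) / d)².
z_{α} + z_β = 2.054 + 0.524 = 2.578.
n = (2.578 / 0.73)² = 3.532² = 12.47.
Round up.

n = 13 pairs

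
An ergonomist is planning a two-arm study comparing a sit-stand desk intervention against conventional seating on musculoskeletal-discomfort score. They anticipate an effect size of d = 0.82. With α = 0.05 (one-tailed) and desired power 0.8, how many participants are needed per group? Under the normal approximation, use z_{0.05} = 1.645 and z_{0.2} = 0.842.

For two independent groups with equal n: n = 2·((z_{α} + z_β) / d)².
z_{α} + z_β = 1.645 + 0.842 = 2.487.
n = 2 × (2.487 / 0.82)² = 2 × 3.033² = 2 × 9.20 = 18.4.
Round up to the next whole participant.

n = 19 per group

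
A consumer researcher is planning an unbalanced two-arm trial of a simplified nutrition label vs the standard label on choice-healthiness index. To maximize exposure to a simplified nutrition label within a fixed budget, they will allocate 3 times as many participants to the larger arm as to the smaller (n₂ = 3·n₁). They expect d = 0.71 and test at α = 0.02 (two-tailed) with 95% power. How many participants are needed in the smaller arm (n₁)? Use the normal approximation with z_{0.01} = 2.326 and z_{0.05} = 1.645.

n₁ = 42

With allocation ratio k = n₂/n₁ = 3, Var(x̄₁−x̄₂) = σ²(1/n₁ + 1/(k·n₁)) = σ²·(k+1)/(k·n₁).
So n₁ = (1 + 1/k)·((z_{α/2} + z_β)/d)² = 1.333 × (3.971/0.71)².
n₁ = 1.333 × 31.28 = 41.7.
Round up: n₁ = 42, giving n₂ = 3 × 42 = 126.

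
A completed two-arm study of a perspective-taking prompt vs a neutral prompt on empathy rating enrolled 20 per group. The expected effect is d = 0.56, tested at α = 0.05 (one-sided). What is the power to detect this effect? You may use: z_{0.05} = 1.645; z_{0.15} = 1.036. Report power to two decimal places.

power ≈ 0.55

For two equal groups, power = Φ(d·√(n/2) − z_{α}).
d·√(n/2) = 0.56 × √(20/2) = 0.56 × 3.162 = 1.771.
z_β = 1.771 − 1.645 = 0.126.
Power = Φ(0.126) = 0.550.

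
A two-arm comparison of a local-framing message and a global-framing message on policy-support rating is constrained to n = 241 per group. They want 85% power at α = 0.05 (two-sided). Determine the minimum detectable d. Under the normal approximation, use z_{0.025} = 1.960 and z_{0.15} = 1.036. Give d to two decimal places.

For two independent groups of n = 241 each: d_min = (z_{α/2} + z_β)·√(2/n).
z-sum = 1.960 + 1.036 = 2.996.
d_min = 2.996 × √(2/241) = 2.996 × 0.0911 = 0.273.

d_min ≈ 0.27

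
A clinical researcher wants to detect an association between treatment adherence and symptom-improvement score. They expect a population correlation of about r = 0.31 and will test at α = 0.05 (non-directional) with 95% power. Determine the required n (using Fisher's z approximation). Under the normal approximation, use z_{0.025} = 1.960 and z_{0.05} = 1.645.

Fisher's z: C = ½·ln((1+r)/(1−r)) = ½·ln(1.8986) = 0.3205.
n = ((z_{α/2} + z_β)/C)² + 3.
(1.960 + 1.645) / 0.3205 = 3.605 / 0.3205 = 11.248.
n = 11.248² + 3 = 126.52 + 3 = 129.5.
Round up.

n = 130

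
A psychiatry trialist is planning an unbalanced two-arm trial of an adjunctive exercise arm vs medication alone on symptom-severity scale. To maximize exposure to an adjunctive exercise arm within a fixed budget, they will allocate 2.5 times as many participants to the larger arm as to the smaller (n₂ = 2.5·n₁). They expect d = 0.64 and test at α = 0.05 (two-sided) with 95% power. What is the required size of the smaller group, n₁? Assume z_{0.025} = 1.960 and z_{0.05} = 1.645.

With allocation ratio k = n₂/n₁ = 2.5, Var(x̄₁−x̄₂) = σ²(1/n₁ + 1/(k·n₁)) = σ²·(k+1)/(k·n₁).
So n₁ = (1 + 1/k)·((z_{α/2} + z_β)/d)² = 1.400 × (3.605/0.64)².
n₁ = 1.400 × 31.73 = 44.4.
Round up: n₁ = 45, giving n₂ = ⌈2.5 × 45⌉ = ⌈112.5⌉ = 113.

n₁ = 45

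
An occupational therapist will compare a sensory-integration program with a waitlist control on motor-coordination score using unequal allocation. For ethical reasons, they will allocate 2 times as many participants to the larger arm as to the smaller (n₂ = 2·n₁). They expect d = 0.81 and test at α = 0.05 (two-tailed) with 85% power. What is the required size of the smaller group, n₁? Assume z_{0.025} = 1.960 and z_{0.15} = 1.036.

With allocation ratio k = n₂/n₁ = 2, Var(x̄₁−x̄₂) = σ²(1/n₁ + 1/(k·n₁)) = σ²·(k+1)/(k·n₁).
So n₁ = (1 + 1/k)·((z_{α/2} + z_β)/d)² = 1.500 × (2.996/0.81)².
n₁ = 1.500 × 13.68 = 20.5.
Round up: n₁ = 21, giving n₂ = 2 × 21 = 42.

n₁ = 21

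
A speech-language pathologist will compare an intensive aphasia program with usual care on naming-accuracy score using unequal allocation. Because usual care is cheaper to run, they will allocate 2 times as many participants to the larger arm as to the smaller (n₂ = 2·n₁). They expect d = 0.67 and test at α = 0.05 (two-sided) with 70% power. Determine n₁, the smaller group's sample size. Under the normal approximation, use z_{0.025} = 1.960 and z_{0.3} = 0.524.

n₁ = 21

With allocation ratio k = n₂/n₁ = 2, Var(x̄₁−x̄₂) = σ²(1/n₁ + 1/(k·n₁)) = σ²·(k+1)/(k·n₁).
So n₁ = (1 + 1/k)·((z_{α/2} + z_β)/d)² = 1.500 × (2.484/0.67)².
n₁ = 1.500 × 13.75 = 20.6.
Round up: n₁ = 21, giving n₂ = 2 × 21 = 42.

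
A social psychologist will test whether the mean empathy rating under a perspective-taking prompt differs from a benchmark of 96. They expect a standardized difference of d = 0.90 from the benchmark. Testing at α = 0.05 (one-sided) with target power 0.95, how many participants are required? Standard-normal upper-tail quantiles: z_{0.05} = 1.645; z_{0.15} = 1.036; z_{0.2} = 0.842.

n = 14

For a one-sample test: n = ((z_{α} + z_β) / d)².
z_{α} + z_β = 1.645 + 1.645 = 3.290.
n = (3.290 / 0.90)² = 3.656² = 13.36.
Round up.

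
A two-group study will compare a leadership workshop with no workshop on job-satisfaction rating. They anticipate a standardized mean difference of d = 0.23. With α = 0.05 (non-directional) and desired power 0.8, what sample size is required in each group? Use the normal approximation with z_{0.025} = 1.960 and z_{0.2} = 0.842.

n = 297 per group

For two independent groups with equal n: n = 2·((z_{α/2} + z_β) / d)².
z_{α/2} + z_β = 1.960 + 0.842 = 2.802.
n = 2 × (2.802 / 0.23)² = 2 × 12.183² = 2 × 148.42 = 296.8.
Round up to the next whole participant.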